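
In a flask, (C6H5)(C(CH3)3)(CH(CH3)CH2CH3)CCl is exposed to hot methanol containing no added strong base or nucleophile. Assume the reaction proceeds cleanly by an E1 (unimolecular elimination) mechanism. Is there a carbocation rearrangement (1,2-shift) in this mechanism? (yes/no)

no

The first-formed carbocation is tertiary.
No single 1,2-shift to an adjacent carbon would produce a more-substituted cation than the one already present, so no rearrangement occurs.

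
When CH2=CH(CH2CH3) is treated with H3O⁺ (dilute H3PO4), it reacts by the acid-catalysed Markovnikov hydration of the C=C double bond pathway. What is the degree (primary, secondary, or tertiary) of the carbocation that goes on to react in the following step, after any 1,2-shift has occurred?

Step 1: The π electrons of the C=C bond attack a proton of H3O⁺; Markovnikov addition places the new C–H on the less-substituted alkene carbon, so the positive charge ends up on the more-substituted carbon — a secondary carbocation. H2O is released.
No single 1,2-shift to an adjacent carbon would give a more-substituted cation, so no rearrangement occurs.

secondary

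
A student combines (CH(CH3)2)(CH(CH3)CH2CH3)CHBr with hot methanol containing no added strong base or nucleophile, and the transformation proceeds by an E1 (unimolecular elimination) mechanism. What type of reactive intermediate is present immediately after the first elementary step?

Step 1: Unassisted departure of Br⁻ (taking the C–Br bonding pair) generates a secondary carbocation.
After step 1 the species present is a secondary carbocation.

secondary carbocation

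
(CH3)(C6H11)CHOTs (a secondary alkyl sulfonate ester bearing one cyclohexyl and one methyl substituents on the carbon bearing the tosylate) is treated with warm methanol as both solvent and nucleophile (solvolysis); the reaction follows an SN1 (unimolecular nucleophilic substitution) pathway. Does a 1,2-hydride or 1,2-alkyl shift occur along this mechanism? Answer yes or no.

The first-formed carbocation is secondary.
The adjacent cyclohexyl carbon already bears 2 other carbon substituents and has a hydrogen to migrate; after a 1,2-hydride shift from that carbon the positive charge sits on a tertiary centre.
Tertiary is more stable than secondary, so the shift occurs.

yes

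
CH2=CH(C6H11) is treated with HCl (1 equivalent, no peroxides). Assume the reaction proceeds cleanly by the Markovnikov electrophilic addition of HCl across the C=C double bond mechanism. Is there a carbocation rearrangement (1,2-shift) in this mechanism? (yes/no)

yes

The first-formed carbocation is secondary.
The adjacent cyclohexyl carbon already bears 2 other carbon substituents and has a hydrogen to migrate; after a 1,2-hydride shift from that carbon the positive charge sits on a tertiary centre.
Tertiary is more stable than secondary, so the shift occurs.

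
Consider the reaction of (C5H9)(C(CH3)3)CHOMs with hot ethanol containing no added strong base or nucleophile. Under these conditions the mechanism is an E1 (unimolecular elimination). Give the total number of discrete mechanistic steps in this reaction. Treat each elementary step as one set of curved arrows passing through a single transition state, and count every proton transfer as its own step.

3

Step 1: Unassisted departure of MsO⁻ (taking the C–O bonding pair) generates a secondary carbocation.
Step 2: A hydride (H with its bonding pair) migrates from the adjacent cyclopentyl carbon to the cationic centre — a 1,2-hydride shift — upgrading the secondary cation to a tertiary one.
Step 3: Loss of a β-proton to an ethanol molecule of the solvent: the C–H bonding pair collapses toward the cationic carbon to form the C=C π bond, yielding the alkene.
Total: 3 elementary steps.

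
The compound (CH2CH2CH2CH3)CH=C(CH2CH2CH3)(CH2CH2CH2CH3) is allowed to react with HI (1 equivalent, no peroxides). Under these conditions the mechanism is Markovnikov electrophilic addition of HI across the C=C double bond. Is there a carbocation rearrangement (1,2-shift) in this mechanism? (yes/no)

The first-formed carbocation is tertiary.
No single 1,2-shift to an adjacent carbon would produce a more-substituted cation than the one already present, so no rearrangement occurs.

no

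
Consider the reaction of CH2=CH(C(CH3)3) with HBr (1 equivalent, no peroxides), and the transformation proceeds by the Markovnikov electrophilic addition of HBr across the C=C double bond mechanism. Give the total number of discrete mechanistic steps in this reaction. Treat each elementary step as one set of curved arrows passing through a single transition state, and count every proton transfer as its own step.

3

Step 1: The π electrons of the C=C bond attack a proton of HBr; Markovnikov addition places the new C–H on the less-substituted alkene carbon, so the positive charge ends up on the more-substituted carbon — a secondary carbocation. The H–Br bond breaks heterolytically, releasing Br⁻.
Step 2: A 1,2-methyl shift from the adjacent tert-butyl carbon moves the positive charge from the secondary centre to an adjacent carbon, generating a more stable tertiary carbocation.
Step 3: The Br⁻ anion donates a lone pair to the carbocation, forming the new C–Br σ-bond and giving the neutral alkyl halide.
Total: 3 elementary steps.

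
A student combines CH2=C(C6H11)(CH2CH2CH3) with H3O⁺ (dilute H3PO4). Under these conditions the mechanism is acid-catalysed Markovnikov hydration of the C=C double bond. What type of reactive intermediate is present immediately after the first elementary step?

tertiary carbocation

Step 1: The π electrons of the C=C bond attack a proton of H3O⁺; Markovnikov addition places the new C–H on the less-substituted alkene carbon, so the positive charge ends up on the more-substituted carbon — a tertiary carbocation. H2O is released.
After step 1 the species present is a tertiary carbocation.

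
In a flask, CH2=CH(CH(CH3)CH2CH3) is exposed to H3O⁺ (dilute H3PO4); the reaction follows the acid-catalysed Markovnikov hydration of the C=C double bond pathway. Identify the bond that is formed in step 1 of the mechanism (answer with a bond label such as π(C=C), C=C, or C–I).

C–H

Step 1: The π electrons of the C=C bond attack a proton of H3O⁺; Markovnikov addition places the new C–H on the less-substituted alkene carbon, so the positive charge ends up on the more-substituted carbon — a secondary carbocation. H2O is released.
The bond formed in this step is the C–H bond.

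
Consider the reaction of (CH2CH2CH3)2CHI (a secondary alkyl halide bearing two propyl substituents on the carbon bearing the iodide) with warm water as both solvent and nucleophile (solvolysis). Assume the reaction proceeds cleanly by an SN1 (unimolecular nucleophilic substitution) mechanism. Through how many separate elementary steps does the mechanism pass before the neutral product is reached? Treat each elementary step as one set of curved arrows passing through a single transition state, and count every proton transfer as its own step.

3

Step 1: Ionisation: the C–I σ-bond cleaves heterolytically; both bonding electrons depart with I⁻, leaving a secondary carbocation at the α-carbon.
(No 1,2-shift: no single shift to an adjacent carbon would give a more stable cation.)
Step 2: Nucleophilic capture: the oxygen of H2O bonds to the cationic carbon, producing an oxonium-ion intermediate.
Step 3: Proton transfer from the O–H of the oxonium ion to a solvent molecule delivers the neutral alcohol.
Total: 3 elementary steps.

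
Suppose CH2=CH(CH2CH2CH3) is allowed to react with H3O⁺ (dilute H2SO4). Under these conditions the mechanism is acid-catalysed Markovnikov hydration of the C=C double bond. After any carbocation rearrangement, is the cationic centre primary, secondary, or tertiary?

Step 1: Electrophilic addition begins with the π(C=C) electrons forming a bond to the proton of H3O⁺. Following Markovnikov's rule, the resulting cation is secondary. H2O is released.
No single 1,2-shift to an adjacent carbon would give a more-substituted cation, so no rearrangement occurs.

secondary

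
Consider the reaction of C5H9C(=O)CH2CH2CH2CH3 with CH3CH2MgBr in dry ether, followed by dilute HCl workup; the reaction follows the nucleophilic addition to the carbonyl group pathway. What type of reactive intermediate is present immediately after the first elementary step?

tetrahedral alkoxide intermediate

Step 1: the carbanion-like carbon of CH3CH2MgBr attacks the sp² carbonyl carbon; the C=O π bond breaks and the electrons end up as a lone pair on the alkoxide oxygen of the tetrahedral intermediate.
After step 1 the species present is a tetrahedral alkoxide intermediate.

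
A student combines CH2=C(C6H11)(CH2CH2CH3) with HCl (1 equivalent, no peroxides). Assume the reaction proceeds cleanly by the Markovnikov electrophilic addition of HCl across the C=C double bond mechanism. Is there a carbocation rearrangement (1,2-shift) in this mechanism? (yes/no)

no

The first-formed carbocation is tertiary.
No single 1,2-shift to an adjacent carbon would produce a more-substituted cation than the one already present, so no rearrangement occurs.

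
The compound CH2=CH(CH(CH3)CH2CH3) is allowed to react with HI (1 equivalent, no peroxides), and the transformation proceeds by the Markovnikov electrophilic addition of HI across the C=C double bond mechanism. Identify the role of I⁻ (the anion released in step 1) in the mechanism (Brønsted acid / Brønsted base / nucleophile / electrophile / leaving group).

nucleophile

Step 3: Nucleophilic attack by I⁻ on the carbocation completes the addition, giving R–I.
I⁻ (the anion released in step 1) donates an electron pair to form a new σ-bond to carbon — it is the nucleophile.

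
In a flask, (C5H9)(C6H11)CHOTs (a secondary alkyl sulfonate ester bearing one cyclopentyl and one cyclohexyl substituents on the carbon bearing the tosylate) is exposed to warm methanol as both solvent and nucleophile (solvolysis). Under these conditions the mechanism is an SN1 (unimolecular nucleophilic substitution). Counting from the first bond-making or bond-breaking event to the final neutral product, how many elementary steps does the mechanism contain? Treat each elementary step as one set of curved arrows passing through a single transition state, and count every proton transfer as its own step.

4

Step 1: The C–O bond breaks with both electrons going to the tosylate; TsO⁻ leaves and a secondary carbocation remains.
Step 2: Carbocation rearrangement: a 1,2-hydride shift from the adjacent cyclopentyl carbon converts the initially-formed secondary cation into the more stable tertiary cation.
Step 3: Nucleophilic capture: the oxygen of CH3OH bonds to the cationic carbon, producing an oxonium-ion intermediate.
Step 4: Proton transfer from the O–H of the oxonium ion to a solvent molecule delivers the neutral ether.
Total: 4 elementary steps.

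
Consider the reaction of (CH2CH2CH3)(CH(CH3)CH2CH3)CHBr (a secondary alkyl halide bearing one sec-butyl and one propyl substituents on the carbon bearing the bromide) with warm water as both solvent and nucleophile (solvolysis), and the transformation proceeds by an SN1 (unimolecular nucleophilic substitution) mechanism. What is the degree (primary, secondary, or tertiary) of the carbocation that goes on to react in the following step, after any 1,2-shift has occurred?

Step 1: The C–Br bond breaks with both electrons going to the bromide; Br⁻ leaves and a secondary carbocation remains.
Step 2: A 1,2-hydride shift from the adjacent sec-butyl carbon moves the positive charge from the secondary centre to an adjacent carbon, generating a more stable tertiary carbocation.
The cation rearranges from secondary to tertiary via a 1,2-hydride shift from the adjacent sec-butyl carbon; the tertiary cation is what reacts next.

tertiary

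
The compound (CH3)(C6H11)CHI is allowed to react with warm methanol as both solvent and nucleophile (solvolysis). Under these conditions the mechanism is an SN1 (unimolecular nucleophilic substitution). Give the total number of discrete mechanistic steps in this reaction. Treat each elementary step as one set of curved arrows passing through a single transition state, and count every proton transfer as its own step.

Step 1: Rate-determining heterolysis of the C–I bond gives I⁻ and a secondary carbocation.
Step 2: A hydride (H with its bonding pair) migrates from the adjacent cyclohexyl carbon to the cationic centre — a 1,2-hydride shift — upgrading the secondary cation to a tertiary one.
Step 3: CH3OH donates an oxygen lone pair into the empty p orbital of the cation, giving a protonated ether (an oxonium ion).
Step 4: A second solvent molecule removes the proton on oxygen, giving the neutral ether product.
Total: 4 elementary steps.

4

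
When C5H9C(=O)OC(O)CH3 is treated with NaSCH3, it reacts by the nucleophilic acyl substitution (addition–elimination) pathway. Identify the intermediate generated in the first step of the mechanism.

Step 1: A lone pair on the S of CH3S⁻ attacks the electrophilic acyl carbon; the π(C=O) electrons move onto oxygen, giving a tetrahedral intermediate.
After step 1 the species present is a tetrahedral intermediate.

tetrahedral intermediate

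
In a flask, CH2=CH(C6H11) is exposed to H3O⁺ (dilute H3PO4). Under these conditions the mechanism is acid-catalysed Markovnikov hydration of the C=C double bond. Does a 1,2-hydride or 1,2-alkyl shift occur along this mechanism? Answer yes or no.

The first-formed carbocation is secondary.
The adjacent cyclohexyl carbon already bears 2 other carbon substituents and has a hydrogen to migrate; after a 1,2-hydride shift from that carbon the positive charge sits on a tertiary centre.
Tertiary is more stable than secondary, so the shift occurs.

yes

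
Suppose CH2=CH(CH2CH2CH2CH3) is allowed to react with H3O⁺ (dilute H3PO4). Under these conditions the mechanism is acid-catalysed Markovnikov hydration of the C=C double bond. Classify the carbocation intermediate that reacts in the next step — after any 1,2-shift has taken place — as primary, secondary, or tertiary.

Step 1: Electrophilic addition begins with the π(C=C) electrons forming a bond to the proton of H3O⁺. Following Markovnikov's rule, the resulting cation is secondary. H2O is released.
No single 1,2-shift to an adjacent carbon would give a more-substituted cation, so no rearrangement occurs.

secondary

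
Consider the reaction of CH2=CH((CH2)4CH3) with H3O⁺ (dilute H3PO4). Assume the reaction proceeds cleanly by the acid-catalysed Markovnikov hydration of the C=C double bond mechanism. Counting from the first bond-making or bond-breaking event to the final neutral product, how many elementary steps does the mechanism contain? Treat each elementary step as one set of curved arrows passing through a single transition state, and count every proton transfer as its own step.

Step 1: Protonation of the alkene by H3O⁺: the π bond acts as the nucleophile and picks up H⁺, giving the more stable (Markovnikov) secondary carbocation. H2O is released.
(No 1,2-shift: no single shift to an adjacent carbon would give a more stable cation.)
Step 2: A lone pair on the oxygen of H2O attacks the carbocation, forming a C–O bond and an oxonium ion (a protonated alcohol).
Step 3: H2O removes a proton from the oxonium oxygen, regenerating H3O⁺ and giving the neutral alcohol.
Total: 3 elementary steps.

3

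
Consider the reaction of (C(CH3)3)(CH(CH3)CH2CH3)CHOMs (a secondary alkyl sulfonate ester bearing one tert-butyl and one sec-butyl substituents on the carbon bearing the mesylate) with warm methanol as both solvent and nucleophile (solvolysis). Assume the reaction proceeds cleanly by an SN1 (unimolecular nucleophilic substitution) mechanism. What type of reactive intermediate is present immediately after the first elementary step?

Step 1: Ionisation: the C–O σ-bond cleaves heterolytically; both bonding electrons depart with MsO⁻, leaving a secondary carbocation at the α-carbon.
After step 1 the species present is a secondary carbocation.

secondary carbocation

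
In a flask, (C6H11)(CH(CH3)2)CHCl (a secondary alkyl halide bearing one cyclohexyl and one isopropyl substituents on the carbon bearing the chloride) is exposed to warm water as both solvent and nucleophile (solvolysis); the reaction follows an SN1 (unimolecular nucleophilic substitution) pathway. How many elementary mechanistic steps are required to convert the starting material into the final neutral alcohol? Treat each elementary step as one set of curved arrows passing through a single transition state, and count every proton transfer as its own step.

4

Step 1: Ionisation: the C–Cl σ-bond cleaves heterolytically; both bonding electrons depart with Cl⁻, leaving a secondary carbocation at the α-carbon.
Step 2: Carbocation rearrangement: a 1,2-hydride shift from the adjacent cyclohexyl carbon converts the initially-formed secondary cation into the more stable tertiary cation.
Step 3: H2O donates an oxygen lone pair into the empty p orbital of the cation, giving a protonated alcohol (an oxonium ion).
Step 4: A second solvent molecule removes the proton on oxygen, giving the neutral alcohol product.
Total: 4 elementary steps.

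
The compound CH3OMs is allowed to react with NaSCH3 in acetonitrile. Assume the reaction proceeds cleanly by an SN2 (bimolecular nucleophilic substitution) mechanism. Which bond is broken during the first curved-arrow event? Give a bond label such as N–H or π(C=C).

C–O

Step 1: Backside attack by CH3S⁻ on the carbon bearing the mesylate: the new C–S bond forms as the C–O bond breaks, with Walden inversion at carbon.
The bond broken in this step is the C–O bond.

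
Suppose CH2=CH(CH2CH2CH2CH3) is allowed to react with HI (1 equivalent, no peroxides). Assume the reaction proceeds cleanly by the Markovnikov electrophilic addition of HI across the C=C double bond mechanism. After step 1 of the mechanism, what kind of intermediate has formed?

Step 1: Electrophilic addition begins with the π(C=C) electrons forming a bond to the proton of HI. Following Markovnikov's rule, the resulting cation is secondary. The H–I bond breaks heterolytically, releasing I⁻.
After step 1 the species present is a secondary carbocation.

secondary carbocation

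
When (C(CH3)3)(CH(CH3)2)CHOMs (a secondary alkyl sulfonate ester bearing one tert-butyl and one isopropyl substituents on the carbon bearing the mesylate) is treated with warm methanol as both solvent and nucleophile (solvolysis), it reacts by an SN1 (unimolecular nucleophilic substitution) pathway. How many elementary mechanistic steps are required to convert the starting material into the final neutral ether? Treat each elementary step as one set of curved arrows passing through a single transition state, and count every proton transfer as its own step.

Step 1: Unassisted departure of MsO⁻ (taking the C–O bonding pair) generates a secondary carbocation.
Step 2: A 1,2-hydride shift from the adjacent isopropyl carbon moves the positive charge from the secondary centre to an adjacent carbon, generating a more stable tertiary carbocation.
Step 3: Nucleophilic capture: the oxygen of CH3OH bonds to the cationic carbon, producing an oxonium-ion intermediate.
Step 4: Proton transfer from the O–H of the oxonium ion to a solvent molecule delivers the neutral ether.
Total: 4 elementary steps.

4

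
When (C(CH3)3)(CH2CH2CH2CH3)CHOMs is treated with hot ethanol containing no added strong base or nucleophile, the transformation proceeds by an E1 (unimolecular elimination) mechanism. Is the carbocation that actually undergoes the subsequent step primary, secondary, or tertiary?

tertiary

Step 1: Rate-determining heterolysis of the C–O bond gives MsO⁻ and a secondary carbocation.
Step 2: Carbocation rearrangement: a 1,2-methyl shift from the adjacent tert-butyl carbon converts the initially-formed secondary cation into the more stable tertiary cation.
The cation rearranges from secondary to tertiary via a 1,2-methyl shift from the adjacent tert-butyl carbon; the tertiary cation is what reacts next.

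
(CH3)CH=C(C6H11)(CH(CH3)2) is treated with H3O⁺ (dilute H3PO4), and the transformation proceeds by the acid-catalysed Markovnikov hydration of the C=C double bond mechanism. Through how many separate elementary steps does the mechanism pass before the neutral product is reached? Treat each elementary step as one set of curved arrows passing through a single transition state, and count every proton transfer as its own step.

Step 1: Protonation of the alkene by H3O⁺: the π bond acts as the nucleophile and picks up H⁺, giving the more stable (Markovnikov) tertiary carbocation. H2O is released.
(No 1,2-shift: no single shift to an adjacent carbon would give a more stable cation.)
Step 2: Water acts as the nucleophile: an oxygen lone pair bonds to the cationic carbon, giving an oxonium-ion intermediate.
Step 3: H2O removes a proton from the oxonium oxygen, regenerating H3O⁺ and giving the neutral alcohol.
Total: 3 elementary steps.

3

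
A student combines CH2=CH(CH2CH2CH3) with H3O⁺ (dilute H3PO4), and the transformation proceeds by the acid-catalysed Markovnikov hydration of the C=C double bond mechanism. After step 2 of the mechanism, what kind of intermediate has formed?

Step 1: Electrophilic addition begins with the π(C=C) electrons forming a bond to the proton of H3O⁺. Following Markovnikov's rule, the resulting cation is secondary. H2O is released.
Step 2: Water acts as the nucleophile: an oxygen lone pair bonds to the cationic carbon, giving an oxonium-ion intermediate.
After step 2 the species present is an oxonium ion.

oxonium ion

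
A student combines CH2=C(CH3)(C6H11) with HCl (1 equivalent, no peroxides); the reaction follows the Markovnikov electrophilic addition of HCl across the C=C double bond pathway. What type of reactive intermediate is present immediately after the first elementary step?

Step 1: The π electrons of the C=C bond attack a proton of HCl; Markovnikov addition places the new C–H on the less-substituted alkene carbon, so the positive charge ends up on the more-substituted carbon — a tertiary carbocation. The H–Cl bond breaks heterolytically, releasing Cl⁻.
After step 1 the species present is a tertiary carbocation.

tertiary carbocation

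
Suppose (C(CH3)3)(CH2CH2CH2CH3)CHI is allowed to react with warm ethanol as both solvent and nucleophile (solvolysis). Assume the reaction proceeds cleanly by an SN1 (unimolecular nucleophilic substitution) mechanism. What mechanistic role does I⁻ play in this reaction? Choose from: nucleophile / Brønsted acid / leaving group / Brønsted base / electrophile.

Step 1: Ionisation: the C–I σ-bond cleaves heterolytically; both bonding electrons depart with I⁻, leaving a secondary carbocation at the α-carbon.
I⁻ departs with both electrons of the breaking σ-bond — that is the definition of a leaving group.

leaving group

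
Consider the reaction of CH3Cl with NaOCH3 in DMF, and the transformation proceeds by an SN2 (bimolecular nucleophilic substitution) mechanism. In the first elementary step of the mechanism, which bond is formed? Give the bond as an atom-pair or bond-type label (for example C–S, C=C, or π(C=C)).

Step 1: The methoxide nucleophile donates a lone pair from O to the α-carbon in a backside attack; simultaneously the C–Cl σ-bond breaks and both of its electrons leave with Cl⁻. One concerted step with inversion of configuration.
The bond formed in this step is the C–O bond.

C–O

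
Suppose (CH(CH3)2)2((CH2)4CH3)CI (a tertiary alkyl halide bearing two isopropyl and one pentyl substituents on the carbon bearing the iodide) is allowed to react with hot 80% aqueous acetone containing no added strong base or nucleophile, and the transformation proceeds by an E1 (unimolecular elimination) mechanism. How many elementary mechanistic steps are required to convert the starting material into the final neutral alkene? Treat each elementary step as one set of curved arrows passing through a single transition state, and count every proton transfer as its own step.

2

Step 1: Ionisation: the C–I σ-bond cleaves heterolytically; both bonding electrons depart with I⁻, leaving a tertiary carbocation at the α-carbon.
(No 1,2-shift: no single shift to an adjacent carbon would give a more stable cation.)
Step 2: A water molecule (solvent) deprotonates a β-carbon; as the C–H bond breaks, those electrons form the new alkene π bond.
Total: 2 elementary steps.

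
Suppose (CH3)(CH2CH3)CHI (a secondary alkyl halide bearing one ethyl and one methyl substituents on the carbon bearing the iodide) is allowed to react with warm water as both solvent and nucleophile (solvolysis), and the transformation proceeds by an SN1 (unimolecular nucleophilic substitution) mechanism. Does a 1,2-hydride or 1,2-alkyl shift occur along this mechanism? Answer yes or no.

The first-formed carbocation is secondary.
No single 1,2-shift to an adjacent carbon would produce a more-substituted cation than the one already present, so no rearrangement occurs.

no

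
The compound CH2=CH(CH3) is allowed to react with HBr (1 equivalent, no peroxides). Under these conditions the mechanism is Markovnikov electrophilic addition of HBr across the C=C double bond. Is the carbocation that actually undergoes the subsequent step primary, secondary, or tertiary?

secondary

Step 1: Electrophilic addition begins with the π(C=C) electrons forming a bond to the proton of HBr. Following Markovnikov's rule, the resulting cation is secondary. The H–Br bond breaks heterolytically, releasing Br⁻.
No single 1,2-shift to an adjacent carbon would give a more-substituted cation, so no rearrangement occurs.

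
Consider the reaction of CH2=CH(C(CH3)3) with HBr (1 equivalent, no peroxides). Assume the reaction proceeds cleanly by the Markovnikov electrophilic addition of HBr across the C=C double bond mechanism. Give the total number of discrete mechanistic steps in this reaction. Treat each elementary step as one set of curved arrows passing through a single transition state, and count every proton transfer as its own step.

3

Step 1: Electrophilic addition begins with the π(C=C) electrons forming a bond to the proton of HBr. Following Markovnikov's rule, the resulting cation is secondary. The H–Br bond breaks heterolytically, releasing Br⁻.
Step 2: Carbocation rearrangement: a 1,2-methyl shift from the adjacent tert-butyl carbon converts the initially-formed secondary cation into the more stable tertiary cation.
Step 3: Br⁻ captures the cation: a lone pair on Br⁻ fills the empty p orbital, producing the alkyl halide product.
Total: 3 elementary steps.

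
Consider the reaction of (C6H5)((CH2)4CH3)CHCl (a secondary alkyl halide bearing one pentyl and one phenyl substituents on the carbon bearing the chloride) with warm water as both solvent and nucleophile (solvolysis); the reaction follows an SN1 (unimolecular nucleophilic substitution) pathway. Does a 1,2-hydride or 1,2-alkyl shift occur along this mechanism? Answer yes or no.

The first-formed carbocation is secondary.
No single 1,2-shift to an adjacent carbon would produce a more-substituted cation than the one already present, so no rearrangement occurs.

no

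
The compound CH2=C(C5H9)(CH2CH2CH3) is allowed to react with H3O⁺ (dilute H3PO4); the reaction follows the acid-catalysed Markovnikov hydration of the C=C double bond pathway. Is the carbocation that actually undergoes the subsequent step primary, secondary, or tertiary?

Step 1: The π electrons of the C=C bond attack a proton of H3O⁺; Markovnikov addition places the new C–H on the less-substituted alkene carbon, so the positive charge ends up on the more-substituted carbon — a tertiary carbocation. H2O is released.
No single 1,2-shift to an adjacent carbon would give a more-substituted cation, so no rearrangement occurs.

tertiary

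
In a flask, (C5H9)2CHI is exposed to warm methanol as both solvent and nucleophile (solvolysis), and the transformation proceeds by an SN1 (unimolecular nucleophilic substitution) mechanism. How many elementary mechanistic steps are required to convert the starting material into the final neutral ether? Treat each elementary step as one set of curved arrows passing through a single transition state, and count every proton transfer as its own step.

4

Step 1: Rate-determining heterolysis of the C–I bond gives I⁻ and a secondary carbocation.
Step 2: Carbocation rearrangement: a 1,2-hydride shift from the adjacent cyclopentyl carbon converts the initially-formed secondary cation into the more stable tertiary cation.
Step 3: Nucleophilic capture: the oxygen of CH3OH bonds to the cationic carbon, producing an oxonium-ion intermediate.
Step 4: Deprotonation of the oxonium oxygen by solvent methanol yields the neutral ether.
Total: 4 elementary steps.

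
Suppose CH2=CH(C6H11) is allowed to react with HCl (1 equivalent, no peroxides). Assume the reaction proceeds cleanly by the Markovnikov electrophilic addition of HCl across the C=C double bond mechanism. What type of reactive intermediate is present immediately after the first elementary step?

secondary carbocation

Step 1: Electrophilic addition begins with the π(C=C) electrons forming a bond to the proton of HCl. Following Markovnikov's rule, the resulting cation is secondary. The H–Cl bond breaks heterolytically, releasing Cl⁻.
After step 1 the species present is a secondary carbocation.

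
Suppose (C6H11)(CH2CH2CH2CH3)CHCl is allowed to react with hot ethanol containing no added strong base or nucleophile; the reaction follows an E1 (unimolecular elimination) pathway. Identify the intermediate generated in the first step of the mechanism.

secondary carbocation

Step 1: Unassisted departure of Cl⁻ (taking the C–Cl bonding pair) generates a secondary carbocation.
After step 1 the species present is a secondary carbocation.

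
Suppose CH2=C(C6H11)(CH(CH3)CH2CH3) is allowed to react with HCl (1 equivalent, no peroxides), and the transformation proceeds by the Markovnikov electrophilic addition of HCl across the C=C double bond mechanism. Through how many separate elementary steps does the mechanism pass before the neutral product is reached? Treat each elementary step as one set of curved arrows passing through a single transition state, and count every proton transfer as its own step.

2

Step 1: The π electrons of the C=C bond attack a proton of HCl; Markovnikov addition places the new C–H on the less-substituted alkene carbon, so the positive charge ends up on the more-substituted carbon — a tertiary carbocation. The H–Cl bond breaks heterolytically, releasing Cl⁻.
(No 1,2-shift: no single shift to an adjacent carbon would give a more stable cation.)
Step 2: The Cl⁻ anion donates a lone pair to the carbocation, forming the new C–Cl σ-bond and giving the neutral alkyl halide.
Total: 2 elementary steps.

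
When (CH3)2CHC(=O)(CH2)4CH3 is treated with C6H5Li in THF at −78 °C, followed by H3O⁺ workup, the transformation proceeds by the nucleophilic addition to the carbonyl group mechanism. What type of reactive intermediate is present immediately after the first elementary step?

Step 1: A lone pair / filled orbital on the carbanion-like carbon of C6H5Li attacks the electrophilic carbonyl carbon; the π(C=O) electrons shift onto oxygen, producing a tetrahedral alkoxide intermediate.
After step 1 the species present is a tetrahedral alkoxide intermediate.

tetrahedral alkoxide intermediate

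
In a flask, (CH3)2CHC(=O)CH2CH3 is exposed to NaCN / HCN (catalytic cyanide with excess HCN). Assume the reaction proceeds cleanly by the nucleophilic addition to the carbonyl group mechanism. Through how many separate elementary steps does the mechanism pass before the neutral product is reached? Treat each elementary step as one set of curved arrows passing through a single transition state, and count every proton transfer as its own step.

Step 1: A lone pair / filled orbital on CN⁻ attacks the electrophilic carbonyl carbon; the π(C=O) electrons shift onto oxygen, producing a tetrahedral alkoxide intermediate.
Step 2: The alkoxide is protonated in situ by undissociated HCN, yielding a cyanohydrin; the CN⁻ so formed carries on the cycle.
Total: 2 elementary steps.

2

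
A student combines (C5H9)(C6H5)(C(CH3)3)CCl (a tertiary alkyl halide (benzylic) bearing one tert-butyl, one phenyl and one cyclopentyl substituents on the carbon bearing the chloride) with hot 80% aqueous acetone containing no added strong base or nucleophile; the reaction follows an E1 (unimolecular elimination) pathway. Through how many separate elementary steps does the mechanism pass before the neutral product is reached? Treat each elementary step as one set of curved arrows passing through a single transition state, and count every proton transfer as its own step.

2

Step 1: Unassisted departure of Cl⁻ (taking the C–Cl bonding pair) generates a tertiary carbocation.
(No 1,2-shift: no single shift to an adjacent carbon would give a more stable cation.)
Step 2: Loss of a β-proton to a water molecule of the solvent: the C–H bonding pair collapses toward the cationic carbon to form the C=C π bond, yielding the alkene.
Total: 2 elementary steps.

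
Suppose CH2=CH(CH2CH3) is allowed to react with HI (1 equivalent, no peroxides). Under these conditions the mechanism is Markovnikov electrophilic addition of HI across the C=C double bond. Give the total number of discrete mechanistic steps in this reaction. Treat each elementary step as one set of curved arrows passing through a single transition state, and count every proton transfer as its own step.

Step 1: The π electrons of the C=C bond attack a proton of HI; Markovnikov addition places the new C–H on the less-substituted alkene carbon, so the positive charge ends up on the more-substituted carbon — a secondary carbocation. The H–I bond breaks heterolytically, releasing I⁻.
(No 1,2-shift: no single shift to an adjacent carbon would give a more stable cation.)
Step 2: The I⁻ anion donates a lone pair to the carbocation, forming the new C–I σ-bond and giving the neutral alkyl halide.
Total: 2 elementary steps.

2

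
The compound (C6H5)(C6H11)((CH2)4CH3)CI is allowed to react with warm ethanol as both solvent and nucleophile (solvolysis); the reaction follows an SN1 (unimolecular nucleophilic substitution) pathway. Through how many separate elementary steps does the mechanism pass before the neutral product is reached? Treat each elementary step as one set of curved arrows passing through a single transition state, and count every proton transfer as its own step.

Step 1: Ionisation: the C–I σ-bond cleaves heterolytically; both bonding electrons depart with I⁻, leaving a tertiary carbocation at the α-carbon.
(No 1,2-shift: no single shift to an adjacent carbon would give a more stable cation.)
Step 2: CH3CH2OH donates an oxygen lone pair into the empty p orbital of the cation, giving a protonated ether (an oxonium ion).
Step 3: A second solvent molecule removes the proton on oxygen, giving the neutral ether product.
Total: 3 elementary steps.

3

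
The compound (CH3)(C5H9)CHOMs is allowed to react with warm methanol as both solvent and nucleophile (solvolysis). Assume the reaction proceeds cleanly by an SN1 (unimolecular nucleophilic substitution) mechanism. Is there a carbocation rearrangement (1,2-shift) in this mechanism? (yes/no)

The first-formed carbocation is secondary.
The adjacent cyclopentyl carbon already bears 2 other carbon substituents and has a hydrogen to migrate; after a 1,2-hydride shift from that carbon the positive charge sits on a tertiary centre.
Tertiary is more stable than secondary, so the shift occurs.

yes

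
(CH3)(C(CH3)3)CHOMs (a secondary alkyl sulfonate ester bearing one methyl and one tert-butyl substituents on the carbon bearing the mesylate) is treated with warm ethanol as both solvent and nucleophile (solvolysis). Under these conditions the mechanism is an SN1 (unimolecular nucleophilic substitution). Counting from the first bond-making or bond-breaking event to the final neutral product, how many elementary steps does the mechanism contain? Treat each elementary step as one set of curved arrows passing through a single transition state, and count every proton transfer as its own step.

4

Step 1: Ionisation: the C–O σ-bond cleaves heterolytically; both bonding electrons depart with MsO⁻, leaving a secondary carbocation at the α-carbon.
Step 2: A 1,2-methyl shift from the adjacent tert-butyl carbon moves the positive charge from the secondary centre to an adjacent carbon, generating a more stable tertiary carbocation.
Step 3: Nucleophilic capture: the oxygen of CH3CH2OH bonds to the cationic carbon, producing an oxonium-ion intermediate.
Step 4: Deprotonation of the oxonium oxygen by solvent ethanol yields the neutral ether.
Total: 4 elementary steps.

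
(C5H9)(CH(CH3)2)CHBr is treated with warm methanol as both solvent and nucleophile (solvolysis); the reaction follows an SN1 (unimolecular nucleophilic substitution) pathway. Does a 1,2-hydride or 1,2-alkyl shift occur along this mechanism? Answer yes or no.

yes

The first-formed carbocation is secondary.
The adjacent cyclopentyl carbon already bears 2 other carbon substituents and has a hydrogen to migrate; after a 1,2-hydride shift from that carbon the positive charge sits on a tertiary centre.
Tertiary is more stable than secondary, so the shift occurs.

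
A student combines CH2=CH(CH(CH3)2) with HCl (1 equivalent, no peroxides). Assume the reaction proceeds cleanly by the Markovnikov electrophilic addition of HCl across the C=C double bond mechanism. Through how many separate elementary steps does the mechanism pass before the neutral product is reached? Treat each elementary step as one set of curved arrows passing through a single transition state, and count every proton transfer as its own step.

Step 1: The π electrons of the C=C bond attack a proton of HCl; Markovnikov addition places the new C–H on the less-substituted alkene carbon, so the positive charge ends up on the more-substituted carbon — a secondary carbocation. The H–Cl bond breaks heterolytically, releasing Cl⁻.
Step 2: Carbocation rearrangement: a 1,2-hydride shift from the adjacent isopropyl carbon converts the initially-formed secondary cation into the more stable tertiary cation.
Step 3: Cl⁻ captures the cation: a lone pair on Cl⁻ fills the empty p orbital, producing the alkyl halide product.
Total: 3 elementary steps.

3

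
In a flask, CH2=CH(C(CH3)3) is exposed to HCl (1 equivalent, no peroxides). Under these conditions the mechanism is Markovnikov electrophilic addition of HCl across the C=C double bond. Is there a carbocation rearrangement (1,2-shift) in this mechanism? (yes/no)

yes

The first-formed carbocation is secondary.
The adjacent tert-butyl carbon has no hydrogen but bears methyl groups; migration of one methyl with its bonding pair (a 1,2-methyl shift) places the charge on a tertiary centre.
Tertiary is more stable than secondary, so the shift occurs.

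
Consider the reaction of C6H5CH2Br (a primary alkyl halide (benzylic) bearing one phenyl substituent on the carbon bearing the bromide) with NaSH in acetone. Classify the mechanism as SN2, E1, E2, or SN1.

Conditions: a primary substrate with a strong nucleophile in the polar aprotic solvent acetone.
These conditions are the textbook signature of the SN2 pathway.
An unhindered substrate with a strong nucleophile in a polar aprotic solvent favours one-step backside displacement.

SN2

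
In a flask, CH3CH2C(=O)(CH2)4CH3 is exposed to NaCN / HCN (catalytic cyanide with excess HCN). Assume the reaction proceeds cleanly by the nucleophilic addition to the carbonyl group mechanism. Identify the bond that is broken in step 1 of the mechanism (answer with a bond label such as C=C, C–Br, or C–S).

π(C=O)

Step 1: A lone pair / filled orbital on CN⁻ attacks the electrophilic carbonyl carbon; the π(C=O) electrons shift onto oxygen, producing a tetrahedral alkoxide intermediate.
The bond broken in this step is the π(C=O) bond.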